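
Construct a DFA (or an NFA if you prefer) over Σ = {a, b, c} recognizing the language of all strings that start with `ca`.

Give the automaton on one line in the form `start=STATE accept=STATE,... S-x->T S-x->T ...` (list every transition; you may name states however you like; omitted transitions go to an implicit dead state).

Walk along `ca` while the input agrees: from q0 take `c` to q1, and so on. Any deviation drops to the rejecting sink q3. Once q2 is reached the prefix is confirmed and every continuation is accepted.
4 states suffice.
        a   b   c  
>  q0   q3  q3  q1 
   q1   q2  q3  q3 
 * q2   q2  q2  q2 
   q3   q3  q3  q3 
(> = start, * = accepting)

start=q0 accept=q2 q0-a->q3 q0-b->q3 q0-c->q1 q1-a->q2 q1-b->q3 q1-c->q3 q2-a->q2 q2-b->q2 q2-c->q2 q3-a->q3 q3-b->q3 q3-c->q3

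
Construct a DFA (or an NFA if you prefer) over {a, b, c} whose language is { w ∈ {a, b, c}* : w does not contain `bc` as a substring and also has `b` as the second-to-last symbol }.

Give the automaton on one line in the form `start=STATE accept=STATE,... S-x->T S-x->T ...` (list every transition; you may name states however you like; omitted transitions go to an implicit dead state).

start=S0 accept=S2,S3 S0-a->S0 S0-b->S1 S0-c->S0 S1-a->S2 S1-b->S3 S1-c->S4 S2-a->S0 S2-b->S1 S2-c->S0 S3-a->S2 S3-b->S3 S3-c->S4 S4-a->S4 S4-b->S4 S4-c->S4

Run two small machines in parallel and take their product. The first has 3 states tracking partial matches of the forbidden pattern `bc`; the second has 13 states tracking the last 2 symbols read. A product state is a pair (one from each), accepting exactly when both do. Equivalent product states are then merged.
        a   b   c  
>  S0   S0  S1  S0 
   S1   S2  S3  S4 
 * S2   S0  S1  S0 
 * S3   S2  S3  S4 
   S4   S4  S4  S4 
(> = start, * = accepting)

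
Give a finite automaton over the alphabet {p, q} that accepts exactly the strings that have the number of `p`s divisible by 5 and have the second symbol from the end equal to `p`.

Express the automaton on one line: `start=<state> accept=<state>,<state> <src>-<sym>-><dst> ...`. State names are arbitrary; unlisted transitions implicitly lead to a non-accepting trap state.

start=A accept=P,U A-p->B A-q->C B-p->D B-q->E C-p->F C-q->G D-p->H D-q->I E-p->J E-q->K F-p->D F-q->E G-p->F G-q->G H-p->L H-q->M I-p->N I-q->O J-p->H J-q->I K-p->J K-q->K L-p->P L-q->Q M-p->R M-q->S N-p->L N-q->M O-p->N O-q->O P-p->T P-q->U Q-p->V Q-q->W R-p->P R-q->Q S-p->R S-q->S T-p->D T-q->E U-p->F U-q->G V-p->T V-q->U W-p->V W-q->W

Run two small machines in parallel and take their product. The first has 5 states tracking the count of `p`s modulo 5; the second has 7 states tracking the last 2 symbols read. A product state is a pair (one from each), accepting exactly when both do.
With 23 states:
       p  q 
>  A   B  C 
   B   D  E 
   C   F  G 
   D   H  I 
   E   J  K 
   F   D  E 
   G   F  G 
   H   L  M 
   I   N  O 
   J   H  I 
   K   J  K 
   L   P  Q 
   M   R  S 
   N   L  M 
   O   N  O 
 * P   T  U 
   Q   V  W 
   R   P  Q 
   S   R  S 
   T   D  E 
 * U   F  G 
   V   T  U 
   W   V  W 
(> = start, * = accepting)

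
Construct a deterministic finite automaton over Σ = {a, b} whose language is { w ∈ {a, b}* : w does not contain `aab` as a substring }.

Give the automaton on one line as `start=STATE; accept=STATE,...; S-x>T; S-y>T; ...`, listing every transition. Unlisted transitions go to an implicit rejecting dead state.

start=s0; accept=s0,s1,s2; s0-a>s1; s0-b>s0; s1-a>s2; s1-b>s0; s2-a>s2; s2-b>s3; s3-a>s3; s3-b>s3

This is the complement of 'contains `aab`'. Use the same substring-matching states — s0 through s3 holding how much of `aab` has just been matched — but flip the accepting set: everything except the trap s3 accepts.
With 4 states:
        a   b  
>* s0   s1  s0 
 * s1   s2  s0 
 * s2   s2  s3 
   s3   s3  s3 
(> = start, * = accepting)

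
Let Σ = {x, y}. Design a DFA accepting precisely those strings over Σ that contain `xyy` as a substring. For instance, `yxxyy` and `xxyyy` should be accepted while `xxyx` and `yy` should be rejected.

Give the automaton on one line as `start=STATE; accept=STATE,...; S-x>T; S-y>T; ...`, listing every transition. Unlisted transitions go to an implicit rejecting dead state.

States A..C record the length of the longest prefix of `xyy` that matches the current input suffix. Reaching D means `xyy` has been seen, and we stay there forever. Accept from D.
A 4-state machine:
       x  y 
>  A   B  A 
   B   B  C 
   C   B  D 
 * D   D  D 
(> = start, * = accepting)

start=A; accept=D; A-x>B; A-y>A; B-x>B; B-y>C; C-x>B; C-y>D; D-x>D; D-y>D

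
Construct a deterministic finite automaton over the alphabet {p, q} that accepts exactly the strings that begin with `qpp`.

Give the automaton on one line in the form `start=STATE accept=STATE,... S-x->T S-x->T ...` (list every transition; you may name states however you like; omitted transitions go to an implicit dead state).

start=S0 accept=S3 S0-p->S4 S0-q->S1 S1-p->S2 S1-q->S4 S2-p->S3 S2-q->S4 S3-p->S3 S3-q->S3 S4-p->S4 S4-q->S4

Walk along `qpp` while the input agrees: from S0 take `q` to S1, and so on. Any deviation drops to the rejecting sink S4. Once S3 is reached the prefix is confirmed and every continuation is accepted.
A 5-state machine:
        p   q  
>  S0   S4  S1 
   S1   S2  S4 
   S2   S3  S4 
 * S3   S3  S3 
   S4   S4  S4 
(> = start, * = accepting)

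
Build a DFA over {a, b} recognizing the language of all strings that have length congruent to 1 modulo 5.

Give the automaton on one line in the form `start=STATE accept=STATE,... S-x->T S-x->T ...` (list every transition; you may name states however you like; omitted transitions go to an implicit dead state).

start=q0 accept=q1 q0-a->q1 q0-b->q1 q1-a->q2 q1-b->q2 q2-a->q3 q2-b->q3 q3-a->q4 q3-b->q4 q4-a->q0 q4-b->q0

Count input length modulo 5: every symbol advances one step around the cycle q0 → q1 → q2 → q3 → q4 → q0. Accept at q1.
        a   b  
>  q0   q1  q1 
 * q1   q2  q2 
   q2   q3  q3 
   q3   q4  q4 
   q4   q0  q0 
(> = start, * = accepting)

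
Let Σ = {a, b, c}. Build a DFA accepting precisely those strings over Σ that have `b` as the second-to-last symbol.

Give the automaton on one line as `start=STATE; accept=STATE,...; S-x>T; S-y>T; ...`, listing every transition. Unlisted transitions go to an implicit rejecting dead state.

start=q0; accept=q7,q8,q9; q0-a>q1; q0-b>q2; q0-c>q3; q1-a>q4; q1-b>q5; q1-c>q6; q2-a>q7; q2-b>q8; q2-c>q9; q3-a>q10; q3-b>q11; q3-c>q12; q4-a>q4; q4-b>q5; q4-c>q6; q5-a>q7; q5-b>q8; q5-c>q9; q6-a>q10; q6-b>q11; q6-c>q12; q7-a>q4; q7-b>q5; q7-c>q6; q8-a>q7; q8-b>q8; q8-c>q9; q9-a>q10; q9-b>q11; q9-c>q12; q10-a>q4; q10-b>q5; q10-c>q6; q11-a>q7; q11-b>q8; q11-c>q9; q12-a>q10; q12-b>q11; q12-c>q12

A DFA must remember the last 2 symbols (since which symbol is second-to-last isn't known until the input ends). Use one state per possible window of the last ≤2 symbols; accept from those whose window starts with `b`.
13 states suffice.
          a    b    c  
>  q0     q1   q2   q3 
   q1     q4   q5   q6 
   q2     q7   q8   q9 
   q3    q10  q11  q12 
   q4     q4   q5   q6 
   q5     q7   q8   q9 
   q6    q10  q11  q12 
 * q7     q4   q5   q6 
 * q8     q7   q8   q9 
 * q9    q10  q11  q12 
   q10    q4   q5   q6 
   q11    q7   q8   q9 
   q12   q10  q11  q12 
(> = start, * = accepting)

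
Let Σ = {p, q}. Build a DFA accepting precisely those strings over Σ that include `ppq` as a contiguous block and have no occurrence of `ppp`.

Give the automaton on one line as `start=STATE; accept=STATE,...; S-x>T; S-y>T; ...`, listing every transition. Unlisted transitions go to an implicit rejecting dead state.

start=S0; accept=S4,S6,S7; S0-p>S1; S0-q>S0; S1-p>S2; S1-q>S0; S2-p>S3; S2-q>S4; S3-p>S3; S3-q>S5; S4-p>S6; S4-q>S4; S5-p>S5; S5-q>S5; S6-p>S7; S6-q>S4; S7-p>S5; S7-q>S4

Run two small machines in parallel and take their product. One (4 states) tracks whether and how much of `ppq` has been seen; the other (4 states) tracks partial matches of the forbidden pattern `ppp`. Each combined state is a pair, one component from each; accept when both components accept.
        p   q  
>  S0   S1  S0 
   S1   S2  S0 
   S2   S3  S4 
   S3   S3  S5 
 * S4   S6  S4 
   S5   S5  S5 
 * S6   S7  S4 
 * S7   S5  S4 
(> = start, * = accepting)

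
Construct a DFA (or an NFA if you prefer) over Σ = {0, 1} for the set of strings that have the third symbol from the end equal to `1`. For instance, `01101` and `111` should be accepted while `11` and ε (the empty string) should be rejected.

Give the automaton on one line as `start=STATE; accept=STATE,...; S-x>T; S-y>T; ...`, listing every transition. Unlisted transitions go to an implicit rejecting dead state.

A DFA must remember the last 3 symbols (since which symbol is third-to-last isn't known until the input ends). Use one state per possible window of the last ≤3 symbols; accept from those whose window starts with `1`.
15 states suffice.
          0    1  
>  s0     s1   s2 
   s1     s3   s4 
   s2     s5   s6 
   s3     s7   s8 
   s4     s9  s10 
   s5    s11  s12 
   s6    s13  s14 
   s7     s7   s8 
   s8     s9  s10 
   s9    s11  s12 
   s10   s13  s14 
 * s11    s7   s8 
 * s12    s9  s10 
 * s13   s11  s12 
 * s14   s13  s14 
(> = start, * = accepting)

start=s0; accept=s11,s12,s13,s14; s0-0>s1; s0-1>s2; s1-0>s3; s1-1>s4; s2-0>s5; s2-1>s6; s3-0>s7; s3-1>s8; s4-0>s9; s4-1>s10; s5-0>s11; s5-1>s12; s6-0>s13; s6-1>s14; s7-0>s7; s7-1>s8; s8-0>s9; s8-1>s10; s9-0>s11; s9-1>s12; s10-0>s13; s10-1>s14; s11-0>s7; s11-1>s8; s12-0>s9; s12-1>s10; s13-0>s11; s13-1>s12; s14-0>s13; s14-1>s14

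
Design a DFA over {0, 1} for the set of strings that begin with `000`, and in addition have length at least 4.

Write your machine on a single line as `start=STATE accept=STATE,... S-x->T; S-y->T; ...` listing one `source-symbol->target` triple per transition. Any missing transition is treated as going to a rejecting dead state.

Handle the two conditions separately and then intersect. One (5 states) tracks whether the input so far still matches the prefix `000`; the other (6 states) tracks the input length, saturating at 5. Each combined state is a pair, one component from each; accept when both components accept.
11 states suffice.
       0  1 
>  A   B  C 
   B   D  E 
   C   E  E 
   D   F  G 
   E   G  G 
   F   H  H 
   G   I  I 
 * H   J  J 
   I   K  K 
 * J   J  J 
   K   K  K 
(> = start, * = accepting)

start=A; accept=H,J; A-0->B; A-1->C; B-0->D; B-1->E; C-0->E; C-1->E; D-0->F; D-1->G; E-0->G; E-1->G; F-0->H; F-1->H; G-0->I; G-1->I; H-0->J; H-1->J; I-0->K; I-1->K; J-0->J; J-1->J; K-0->K; K-1->K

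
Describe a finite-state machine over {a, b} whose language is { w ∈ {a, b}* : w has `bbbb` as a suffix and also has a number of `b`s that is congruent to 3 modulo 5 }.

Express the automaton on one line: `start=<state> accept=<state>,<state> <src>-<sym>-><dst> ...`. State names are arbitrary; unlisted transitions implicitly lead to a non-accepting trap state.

Handle the two conditions separately and then intersect. One (5 states) tracks how much of the suffix `bbbb` has currently been matched; the other (5 states) tracks the count of `b`s modulo 5. Each combined state is a pair, one component from each; accept when both components accept. After merging equivalent states the machine shrinks.
9 states suffice.
        a   b  
>  q0   q0  q1 
   q1   q1  q2 
   q2   q2  q3 
   q3   q3  q4 
   q4   q4  q5 
   q5   q0  q6 
   q6   q1  q7 
   q7   q2  q8 
 * q8   q3  q4 
(> = start, * = accepting)

start=q0 accept=q8 q0-a->q0 q0-b->q1 q1-a->q1 q1-b->q2 q2-a->q2 q2-b->q3 q3-a->q3 q3-b->q4 q4-a->q4 q4-b->q5 q5-a->q0 q5-b->q6 q6-a->q1 q6-b->q7 q7-a->q2 q7-b->q8 q8-a->q3 q8-b->q4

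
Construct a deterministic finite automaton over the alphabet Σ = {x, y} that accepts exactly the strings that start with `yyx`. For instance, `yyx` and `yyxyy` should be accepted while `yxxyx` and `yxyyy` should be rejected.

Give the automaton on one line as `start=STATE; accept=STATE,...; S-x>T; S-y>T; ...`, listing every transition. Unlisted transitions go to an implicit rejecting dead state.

start=q0; accept=q3; q0-x>q4; q0-y>q1; q1-x>q4; q1-y>q2; q2-x>q3; q2-y>q4; q3-x>q3; q3-y>q3; q4-x>q4; q4-y>q4

Check the first 3 symbols one by one: q0 through q2 record how many have matched `yyx` so far; any wrong symbol goes to the dead state q4. After all 3 match we enter the accepting sink q3.
A 5-state machine:
        x   y  
>  q0   q4  q1 
   q1   q4  q2 
   q2   q3  q4 
 * q3   q3  q3 
   q4   q4  q4 
(> = start, * = accepting)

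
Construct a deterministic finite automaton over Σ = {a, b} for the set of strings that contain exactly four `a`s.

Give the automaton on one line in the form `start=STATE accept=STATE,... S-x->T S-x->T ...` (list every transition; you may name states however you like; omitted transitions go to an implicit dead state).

start=S0 accept=S4 S0-a->S1 S0-b->S0 S1-a->S2 S1-b->S1 S2-a->S3 S2-b->S2 S3-a->S4 S3-b->S3 S4-a->S5 S4-b->S4 S5-a->S5 S5-b->S5

Count `a`s, saturating at 5: states S0 through S4 mean 0 through 4 `a`s seen; S5 means more than 4. Each `a` increments (capped at S5); other symbols loop. Accept from {S4}.
6 states suffice.
        a   b  
>  S0   S1  S0 
   S1   S2  S1 
   S2   S3  S2 
   S3   S4  S3 
 * S4   S5  S4 
   S5   S5  S5 
(> = start, * = accepting)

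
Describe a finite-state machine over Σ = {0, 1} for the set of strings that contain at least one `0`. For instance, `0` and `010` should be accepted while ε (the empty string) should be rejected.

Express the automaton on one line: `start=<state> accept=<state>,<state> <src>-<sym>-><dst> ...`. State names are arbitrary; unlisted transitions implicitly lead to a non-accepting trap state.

start=q0 accept=q1,q2 q0-0->q1 q0-1->q0 q1-0->q2 q1-1->q1 q2-0->q2 q2-1->q2

Only the number of `0`s matters, and only up to 2. Make a chain q0 → q1 → q2 advanced by each `0` (with q2 absorbing); every other symbol self-loops. The accepting set is {q1, q2}.
3 states suffice.
        0   1  
>  q0   q1  q0 
 * q1   q2  q1 
 * q2   q2  q2 
(> = start, * = accepting)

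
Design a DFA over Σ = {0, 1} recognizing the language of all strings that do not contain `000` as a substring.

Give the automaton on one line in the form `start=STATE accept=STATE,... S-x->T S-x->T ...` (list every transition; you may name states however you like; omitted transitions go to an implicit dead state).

start=s0 accept=s0,s1,s2 s0-0->s1 s0-1->s0 s1-0->s2 s1-1->s0 s2-0->s3 s2-1->s0 s3-0->s3 s3-1->s3

This is the complement of 'contains `000`'. Use the same substring-matching states — s0 through s3 holding how much of `000` has just been matched — but flip the accepting set: everything except the trap s3 accepts.
        0   1  
>* s0   s1  s0 
 * s1   s2  s0 
 * s2   s3  s0 
   s3   s3  s3 
(> = start, * = accepting)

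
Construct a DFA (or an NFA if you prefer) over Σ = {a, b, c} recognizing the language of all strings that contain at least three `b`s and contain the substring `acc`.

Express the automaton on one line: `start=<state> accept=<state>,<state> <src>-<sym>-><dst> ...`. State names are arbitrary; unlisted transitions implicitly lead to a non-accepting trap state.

Handle the two conditions separately and then intersect. One (5 states) tracks the count of `b`s, saturating at 4; the other (4 states) tracks whether and how much of `acc` has been seen. Each combined state is a pair, one component from each; accept when both components accept.
20 states suffice.
          a    b    c  
>  q0     q1   q2   q0 
   q1     q1   q2   q3 
   q2     q4   q5   q2 
   q3     q1   q2   q6 
   q4     q4   q5   q7 
   q5     q8   q9   q5 
   q6     q6  q10   q6 
   q7     q4   q5  q10 
   q8     q8   q9  q11 
   q9    q12  q13   q9 
   q10   q10  q14  q10 
   q11    q8   q9  q14 
   q12   q12  q13  q15 
   q13   q16  q13  q13 
   q14   q14  q17  q14 
   q15   q12  q13  q17 
   q16   q16  q13  q18 
 * q17   q17  q19  q17 
   q18   q16  q13  q19 
 * q19   q19  q19  q19 
(> = start, * = accepting)

start=q0 accept=q17,q19 q0-a->q1 q0-b->q2 q0-c->q0 q1-a->q1 q1-b->q2 q1-c->q3 q2-a->q4 q2-b->q5 q2-c->q2 q3-a->q1 q3-b->q2 q3-c->q6 q4-a->q4 q4-b->q5 q4-c->q7 q5-a->q8 q5-b->q9 q5-c->q5 q6-a->q6 q6-b->q10 q6-c->q6 q7-a->q4 q7-b->q5 q7-c->q10 q8-a->q8 q8-b->q9 q8-c->q11 q9-a->q12 q9-b->q13 q9-c->q9 q10-a->q10 q10-b->q14 q10-c->q10 q11-a->q8 q11-b->q9 q11-c->q14 q12-a->q12 q12-b->q13 q12-c->q15 q13-a->q16 q13-b->q13 q13-c->q13 q14-a->q14 q14-b->q17 q14-c->q14 q15-a->q12 q15-b->q13 q15-c->q17 q16-a->q16 q16-b->q13 q16-c->q18 q17-a->q17 q17-b->q19 q17-c->q17 q18-a->q16 q18-b->q13 q18-c->q19 q19-a->q19 q19-b->q19 q19-c->q19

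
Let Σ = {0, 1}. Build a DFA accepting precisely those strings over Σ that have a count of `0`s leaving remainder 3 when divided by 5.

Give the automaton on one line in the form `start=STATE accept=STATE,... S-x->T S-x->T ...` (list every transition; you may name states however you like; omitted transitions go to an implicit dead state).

The only thing that matters is how many `0`s have appeared, reduced mod 5. Use one state per residue: q0 for 0, …, q4 for 4. Reading `0` moves to the next residue; anything else stays put. q3 is accepting.
5 states suffice.
        0   1  
>  q0   q1  q0 
   q1   q2  q1 
   q2   q3  q2 
 * q3   q4  q3 
   q4   q0  q4 
(> = start, * = accepting)

start=q0 accept=q3 q0-0->q1 q0-1->q0 q1-0->q2 q1-1->q1 q2-0->q3 q2-1->q2 q3-0->q4 q3-1->q3 q4-0->q0 q4-1->q4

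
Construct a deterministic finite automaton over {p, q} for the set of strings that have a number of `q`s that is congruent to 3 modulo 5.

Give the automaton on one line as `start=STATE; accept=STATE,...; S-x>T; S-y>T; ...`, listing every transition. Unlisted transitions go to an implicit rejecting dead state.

Keep the running count of `q`s modulo 5: each `q` advances along the cycle A → B → C → D → E → A while other symbols loop. Accept at D.
With 5 states:
       p  q 
>  A   A  B 
   B   B  C 
   C   C  D 
 * D   D  E 
   E   E  A 
(> = start, * = accepting)

start=A; accept=D; A-p>A; A-q>B; B-p>B; B-q>C; C-p>C; C-q>D; D-p>D; D-q>E; E-p>E; E-q>A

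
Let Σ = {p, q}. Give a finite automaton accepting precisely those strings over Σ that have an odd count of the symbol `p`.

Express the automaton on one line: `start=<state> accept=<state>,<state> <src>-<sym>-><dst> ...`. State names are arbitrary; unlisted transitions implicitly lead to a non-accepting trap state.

The only thing that matters is how many `p`s have appeared, reduced mod 2. Use one state per residue: A for 0, …, B for 1. Reading `p` moves to the next residue; anything else stays put. B is accepting.
A 2-state machine:
       p  q 
>  A   B  A 
 * B   A  B 
(> = start, * = accepting)

start=A accept=B A-p->B A-q->A B-p->A B-q->B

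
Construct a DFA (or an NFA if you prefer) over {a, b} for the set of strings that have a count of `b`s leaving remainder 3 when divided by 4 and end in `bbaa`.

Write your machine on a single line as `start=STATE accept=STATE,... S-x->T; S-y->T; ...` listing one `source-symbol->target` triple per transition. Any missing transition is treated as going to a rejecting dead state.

Run two small machines in parallel and take their product. One (4 states) tracks the count of `b`s modulo 4; the other (5 states) tracks how much of the suffix `bbaa` has currently been matched. Each combined state is a pair, one component from each; accept when both components accept. Equivalent product states are then merged.
With 8 states:
        a   b  
>  q0   q0  q1 
   q1   q1  q2 
   q2   q3  q4 
   q3   q3  q5 
   q4   q6  q0 
   q5   q5  q0 
   q6   q7  q0 
 * q7   q5  q0 
(> = start, * = accepting)

start=q0; accept=q7; q0-a->q0; q0-b->q1; q1-a->q1; q1-b->q2; q2-a->q3; q2-b->q4; q3-a->q3; q3-b->q5; q4-a->q6; q4-b->q0; q5-a->q5; q5-b->q0; q6-a->q7; q6-b->q0; q7-a->q5; q7-b->q0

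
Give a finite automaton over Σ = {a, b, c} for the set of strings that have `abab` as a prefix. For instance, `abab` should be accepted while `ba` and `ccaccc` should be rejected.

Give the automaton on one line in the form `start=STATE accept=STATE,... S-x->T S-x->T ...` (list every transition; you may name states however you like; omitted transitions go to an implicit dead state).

start=q0 accept=q4 q0-a->q1 q0-b->q5 q0-c->q5 q1-a->q5 q1-b->q2 q1-c->q5 q2-a->q3 q2-b->q5 q2-c->q5 q3-a->q5 q3-b->q4 q3-c->q5 q4-a->q4 q4-b->q4 q4-c->q4 q5-a->q5 q5-b->q5 q5-c->q5

Walk along `abab` while the input agrees: from q0 take `a` to q1, and so on. Any deviation drops to the rejecting sink q5. Once q4 is reached the prefix is confirmed and every continuation is accepted.
A 6-state machine:
        a   b   c  
>  q0   q1  q5  q5 
   q1   q5  q2  q5 
   q2   q3  q5  q5 
   q3   q5  q4  q5 
 * q4   q4  q4  q4 
   q5   q5  q5  q5 
(> = start, * = accepting)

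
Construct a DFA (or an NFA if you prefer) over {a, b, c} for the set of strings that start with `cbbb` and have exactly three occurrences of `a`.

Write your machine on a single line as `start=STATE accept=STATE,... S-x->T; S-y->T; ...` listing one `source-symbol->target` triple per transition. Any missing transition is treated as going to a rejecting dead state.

start=s0; accept=s8; s0-a->s1; s0-b->s1; s0-c->s2; s1-a->s1; s1-b->s1; s1-c->s1; s2-a->s1; s2-b->s3; s2-c->s1; s3-a->s1; s3-b->s4; s3-c->s1; s4-a->s1; s4-b->s5; s4-c->s1; s5-a->s6; s5-b->s5; s5-c->s5; s6-a->s7; s6-b->s6; s6-c->s6; s7-a->s8; s7-b->s7; s7-c->s7; s8-a->s1; s8-b->s8; s8-c->s8

Run two small machines in parallel and take their product. The first has 6 states tracking whether the input so far still matches the prefix `cbbb`; the second has 5 states tracking the count of `a`s, saturating at 4. A product state is a pair (one from each), accepting exactly when both do. Minimizing collapses redundant product states.
With 9 states:
        a   b   c  
>  s0   s1  s1  s2 
   s1   s1  s1  s1 
   s2   s1  s3  s1 
   s3   s1  s4  s1 
   s4   s1  s5  s1 
   s5   s6  s5  s5 
   s6   s7  s6  s6 
   s7   s8  s7  s7 
 * s8   s1  s8  s8 
(> = start, * = accepting)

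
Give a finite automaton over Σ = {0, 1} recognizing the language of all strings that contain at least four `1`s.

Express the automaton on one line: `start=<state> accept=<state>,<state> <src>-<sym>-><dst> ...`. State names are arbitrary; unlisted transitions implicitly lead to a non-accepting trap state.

Only the number of `1`s matters, and only up to 5. Make a chain S0 → S1 → S2 → S3 → S4 → S5 advanced by each `1` (with S5 absorbing); every other symbol self-loops. The accepting set is {S4, S5}.
6 states suffice.
        0   1  
>  S0   S0  S1 
   S1   S1  S2 
   S2   S2  S3 
   S3   S3  S4 
 * S4   S4  S5 
 * S5   S5  S5 
(> = start, * = accepting)

start=S0 accept=S4,S5 S0-0->S0 S0-1->S1 S1-0->S1 S1-1->S2 S2-0->S2 S2-1->S3 S3-0->S3 S3-1->S4 S4-0->S4 S4-1->S5 S5-0->S5 S5-1->S5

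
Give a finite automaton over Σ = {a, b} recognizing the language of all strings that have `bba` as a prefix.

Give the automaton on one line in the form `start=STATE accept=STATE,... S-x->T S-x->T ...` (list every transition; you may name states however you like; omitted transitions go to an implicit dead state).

Check the first 3 symbols one by one: q0 through q2 record how many have matched `bba` so far; any wrong symbol goes to the dead state q4. After all 3 match we enter the accepting sink q3.
        a   b  
>  q0   q4  q1 
   q1   q4  q2 
   q2   q3  q4 
 * q3   q3  q3 
   q4   q4  q4 
(> = start, * = accepting)

start=q0 accept=q3 q0-a->q4 q0-b->q1 q1-a->q4 q1-b->q2 q2-a->q3 q2-b->q4 q3-a->q3 q3-b->q3 q4-a->q4 q4-b->q4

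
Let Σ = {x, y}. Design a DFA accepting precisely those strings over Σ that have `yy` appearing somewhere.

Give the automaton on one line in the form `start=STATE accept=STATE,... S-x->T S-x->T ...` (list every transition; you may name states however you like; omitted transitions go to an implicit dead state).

Track how much of `yy` has been matched so far: state A is no progress, C is the absorbing accept state reached once `yy` has occurred. Intermediate states record partial matches; on a mismatch, fall back to the longest reusable overlap.
       x  y 
>  A   A  B 
   B   A  C 
 * C   C  C 
(> = start, * = accepting)

start=A accept=C A-x->A A-y->B B-x->A B-y->C C-x->C C-y->C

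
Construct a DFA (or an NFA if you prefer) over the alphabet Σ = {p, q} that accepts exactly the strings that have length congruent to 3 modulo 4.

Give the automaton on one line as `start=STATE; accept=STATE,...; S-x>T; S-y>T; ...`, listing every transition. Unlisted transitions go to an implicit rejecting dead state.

Count input length modulo 4: every symbol advances one step around the cycle A → B → C → D → A. Accept at D.
With 4 states:
       p  q 
>  A   B  B 
   B   C  C 
   C   D  D 
 * D   A  A 
(> = start, * = accepting)

start=A; accept=D; A-p>B; A-q>B; B-p>C; B-q>C; C-p>D; C-q>D; D-p>A; D-q>A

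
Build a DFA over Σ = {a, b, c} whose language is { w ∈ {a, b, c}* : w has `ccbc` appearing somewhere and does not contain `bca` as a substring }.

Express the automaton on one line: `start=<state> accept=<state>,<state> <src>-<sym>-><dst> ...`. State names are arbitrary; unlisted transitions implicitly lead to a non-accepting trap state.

start=s0 accept=s7,s8,s9 s0-a->s0 s0-b->s1 s0-c->s2 s1-a->s0 s1-b->s1 s1-c->s3 s2-a->s0 s2-b->s1 s2-c->s4 s3-a->s5 s3-b->s1 s3-c->s4 s4-a->s0 s4-b->s6 s4-c->s4 s5-a->s5 s5-b->s5 s5-c->s5 s6-a->s0 s6-b->s1 s6-c->s7 s7-a->s5 s7-b->s8 s7-c->s9 s8-a->s9 s8-b->s8 s8-c->s7 s9-a->s9 s9-b->s8 s9-c->s9

Run two small machines in parallel and take their product. One (5 states) tracks whether and how much of `ccbc` has been seen; the other (4 states) tracks partial matches of the forbidden pattern `bca`. Each combined state is a pair, one component from each; accept when both components accept. Equivalent product states are then merged.
With 10 states:
        a   b   c  
>  s0   s0  s1  s2 
   s1   s0  s1  s3 
   s2   s0  s1  s4 
   s3   s5  s1  s4 
   s4   s0  s6  s4 
   s5   s5  s5  s5 
   s6   s0  s1  s7 
 * s7   s5  s8  s9 
 * s8   s9  s8  s7 
 * s9   s9  s8  s9 
(> = start, * = accepting)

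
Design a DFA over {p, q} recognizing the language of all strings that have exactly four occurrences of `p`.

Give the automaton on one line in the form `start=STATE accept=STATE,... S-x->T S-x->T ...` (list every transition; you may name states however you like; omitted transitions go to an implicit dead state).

start=S0 accept=S4 S0-p->S1 S0-q->S0 S1-p->S2 S1-q->S1 S2-p->S3 S2-q->S2 S3-p->S4 S3-q->S3 S4-p->S5 S4-q->S4 S5-p->S5 S5-q->S5

Only the number of `p`s matters, and only up to 5. Make a chain S0 → S1 → S2 → S3 → S4 → S5 advanced by each `p` (with S5 absorbing); every other symbol self-loops. The accepting set is {S4}.
A 6-state machine:
        p   q  
>  S0   S1  S0 
   S1   S2  S1 
   S2   S3  S2 
   S3   S4  S3 
 * S4   S5  S4 
   S5   S5  S5 
(> = start, * = accepting)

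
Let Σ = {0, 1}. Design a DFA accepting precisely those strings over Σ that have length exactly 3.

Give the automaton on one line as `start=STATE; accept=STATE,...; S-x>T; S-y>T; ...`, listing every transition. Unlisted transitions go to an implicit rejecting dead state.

start=A; accept=D; A-0>B; A-1>B; B-0>C; B-1>C; C-0>D; C-1>D; D-0>E; D-1>E; E-0>E; E-1>E

Count input length up to 4: every symbol moves from A toward E, which means 'more than 3' and absorbs. Accept from {D}.
5 states suffice.
       0  1 
>  A   B  B 
   B   C  C 
   C   D  D 
 * D   E  E 
   E   E  E 
(> = start, * = accepting)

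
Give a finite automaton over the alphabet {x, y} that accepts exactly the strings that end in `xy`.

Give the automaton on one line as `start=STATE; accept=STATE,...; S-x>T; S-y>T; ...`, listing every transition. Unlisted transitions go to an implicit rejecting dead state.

Remember how much of `xy` the current input suffix matches. State A means no match yet; B means the last symbol is `x`; C means the last 2 symbols are `xy`. Only C accepts. On a mismatch, fall back to the longest proper suffix that is still a prefix of `xy`.
A 3-state machine:
       x  y 
>  A   B  A 
   B   B  C 
 * C   B  A 
(> = start, * = accepting)

start=A; accept=C; A-x>B; A-y>A; B-x>B; B-y>C; C-x>B; C-y>A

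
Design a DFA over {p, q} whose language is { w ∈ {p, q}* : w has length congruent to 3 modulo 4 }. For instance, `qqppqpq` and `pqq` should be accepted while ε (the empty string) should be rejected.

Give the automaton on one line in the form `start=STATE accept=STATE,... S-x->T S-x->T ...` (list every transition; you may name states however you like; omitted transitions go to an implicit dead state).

Only the length mod 4 matters, so use a 4-cycle: from any state, every input symbol moves to the next state, wrapping D back to A. Mark D accepting.
With 4 states:
       p  q 
>  A   B  B 
   B   C  C 
   C   D  D 
 * D   A  A 
(> = start, * = accepting)

start=A accept=D A-p->B A-q->B B-p->C B-q->C C-p->D C-q->D D-p->A D-q->A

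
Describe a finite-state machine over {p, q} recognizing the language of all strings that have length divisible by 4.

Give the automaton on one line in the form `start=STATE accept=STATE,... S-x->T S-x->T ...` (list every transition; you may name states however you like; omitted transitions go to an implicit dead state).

start=S0 accept=S0 S0-p->S1 S0-q->S1 S1-p->S2 S1-q->S2 S2-p->S3 S2-q->S3 S3-p->S0 S3-q->S0

Count input length modulo 4: every symbol advances one step around the cycle S0 → S1 → S2 → S3 → S0. Accept at S0.
A 4-state machine:
        p   q  
>* S0   S1  S1 
   S1   S2  S2 
   S2   S3  S3 
   S3   S0  S0 
(> = start, * = accepting)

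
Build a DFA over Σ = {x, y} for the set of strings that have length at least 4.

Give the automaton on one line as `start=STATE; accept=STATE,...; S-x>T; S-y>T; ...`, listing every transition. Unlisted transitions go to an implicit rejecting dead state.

start=q0; accept=q4,q5; q0-x>q1; q0-y>q1; q1-x>q2; q1-y>q2; q2-x>q3; q2-y>q3; q3-x>q4; q3-y>q4; q4-x>q5; q4-y>q5; q5-x>q5; q5-y>q5

Count input length up to 5: every symbol moves from q0 toward q5, which means 'more than 4' and absorbs. Accept from {q4, q5}.
With 6 states:
        x   y  
>  q0   q1  q1 
   q1   q2  q2 
   q2   q3  q3 
   q3   q4  q4 
 * q4   q5  q5 
 * q5   q5  q5 
(> = start, * = accepting)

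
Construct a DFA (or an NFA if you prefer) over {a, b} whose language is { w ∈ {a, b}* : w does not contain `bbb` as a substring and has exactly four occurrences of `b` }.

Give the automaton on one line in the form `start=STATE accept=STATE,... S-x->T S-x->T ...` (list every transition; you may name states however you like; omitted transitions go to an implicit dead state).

Handle the two conditions separately and then intersect. One (4 states) tracks partial matches of the forbidden pattern `bbb`; the other (6 states) tracks the count of `b`s, saturating at 5. Each combined state is a pair, one component from each; accept when both components accept.
          a    b  
>  s0     s0   s1 
   s1     s2   s3 
   s2     s2   s4 
   s3     s5   s6 
   s4     s5   s7 
   s5     s5   s8 
   s6     s6   s9 
   s7    s10   s9 
   s8    s10  s11 
   s9     s9  s12 
   s10   s10  s13 
 * s11   s14  s12 
   s12   s12  s12 
 * s13   s14  s15 
 * s14   s14  s16 
   s15   s17  s12 
   s16   s17  s15 
   s17   s17  s16 
(> = start, * = accepting)

start=s0 accept=s11,s13,s14 s0-a->s0 s0-b->s1 s1-a->s2 s1-b->s3 s2-a->s2 s2-b->s4 s3-a->s5 s3-b->s6 s4-a->s5 s4-b->s7 s5-a->s5 s5-b->s8 s6-a->s6 s6-b->s9 s7-a->s10 s7-b->s9 s8-a->s10 s8-b->s11 s9-a->s9 s9-b->s12 s10-a->s10 s10-b->s13 s11-a->s14 s11-b->s12 s12-a->s12 s12-b->s12 s13-a->s14 s13-b->s15 s14-a->s14 s14-b->s16 s15-a->s17 s15-b->s12 s16-a->s17 s16-b->s15 s17-a->s17 s17-b->s16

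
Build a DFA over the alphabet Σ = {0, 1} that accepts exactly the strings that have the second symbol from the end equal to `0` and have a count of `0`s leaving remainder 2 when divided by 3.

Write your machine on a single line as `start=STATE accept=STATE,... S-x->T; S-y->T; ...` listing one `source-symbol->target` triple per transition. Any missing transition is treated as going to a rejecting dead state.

Build one automaton per condition and run them in lockstep. One (7 states) tracks the last 2 symbols read; the other (3 states) tracks the count of `0`s modulo 3. Each combined state is a pair, one component from each; accept when both components accept. Minimizing collapses redundant product states.
A 7-state machine:
        0   1  
>  S0   S1  S0 
   S1   S2  S3 
 * S2   S0  S4 
   S3   S5  S3 
 * S4   S0  S6 
   S5   S0  S4 
   S6   S0  S6 
(> = start, * = accepting)

start=S0; accept=S2,S4; S0-0->S1; S0-1->S0; S1-0->S2; S1-1->S3; S2-0->S0; S2-1->S4; S3-0->S5; S3-1->S3; S4-0->S0; S4-1->S6; S5-0->S0; S5-1->S4; S6-0->S0; S6-1->S6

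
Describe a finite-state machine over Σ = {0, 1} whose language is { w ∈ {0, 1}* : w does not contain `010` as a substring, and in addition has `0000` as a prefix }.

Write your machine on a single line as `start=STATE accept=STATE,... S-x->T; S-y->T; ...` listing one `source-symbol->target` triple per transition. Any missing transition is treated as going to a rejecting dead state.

Build one automaton per condition and run them in lockstep. One (4 states) tracks partial matches of the forbidden pattern `010`; the other (6 states) tracks whether the input so far still matches the prefix `0000`. Each combined state is a pair, one component from each; accept when both components accept. Equivalent product states are then merged.
8 states suffice.
        0   1  
>  q0   q1  q2 
   q1   q3  q2 
   q2   q2  q2 
   q3   q4  q2 
   q4   q5  q2 
 * q5   q5  q6 
 * q6   q2  q7 
 * q7   q5  q7 
(> = start, * = accepting)

start=q0; accept=q5,q6,q7; q0-0->q1; q0-1->q2; q1-0->q3; q1-1->q2; q2-0->q2; q2-1->q2; q3-0->q4; q3-1->q2; q4-0->q5; q4-1->q2; q5-0->q5; q5-1->q6; q6-0->q2; q6-1->q7; q7-0->q5; q7-1->q7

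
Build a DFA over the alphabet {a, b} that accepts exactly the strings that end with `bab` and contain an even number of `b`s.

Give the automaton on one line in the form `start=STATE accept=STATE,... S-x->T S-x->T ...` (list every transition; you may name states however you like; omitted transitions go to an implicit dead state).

start=q0 accept=q4 q0-a->q0 q0-b->q1 q1-a->q2 q1-b->q0 q2-a->q3 q2-b->q4 q3-a->q3 q3-b->q0 q4-a->q0 q4-b->q1

Run two small machines in parallel and take their product. The first has 4 states tracking how much of the suffix `bab` has currently been matched; the second has 2 states tracking the count of `b`s modulo 2. A product state is a pair (one from each), accepting exactly when both do. Minimizing collapses redundant product states.
        a   b  
>  q0   q0  q1 
   q1   q2  q0 
   q2   q3  q4 
   q3   q3  q0 
 * q4   q0  q1 
(> = start, * = accepting)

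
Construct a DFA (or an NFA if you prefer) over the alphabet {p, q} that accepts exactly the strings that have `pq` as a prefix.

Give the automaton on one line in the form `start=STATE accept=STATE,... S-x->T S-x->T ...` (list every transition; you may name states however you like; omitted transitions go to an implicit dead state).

start=s0 accept=s2 s0-p->s1 s0-q->s3 s1-p->s3 s1-q->s2 s2-p->s2 s2-q->s2 s3-p->s3 s3-q->s3

Walk along `pq` while the input agrees: from s0 take `p` to s1, and so on. Any deviation drops to the rejecting sink s3. Once s2 is reached the prefix is confirmed and every continuation is accepted.
4 states suffice.
        p   q  
>  s0   s1  s3 
   s1   s3  s2 
 * s2   s2  s2 
   s3   s3  s3 
(> = start, * = accepting)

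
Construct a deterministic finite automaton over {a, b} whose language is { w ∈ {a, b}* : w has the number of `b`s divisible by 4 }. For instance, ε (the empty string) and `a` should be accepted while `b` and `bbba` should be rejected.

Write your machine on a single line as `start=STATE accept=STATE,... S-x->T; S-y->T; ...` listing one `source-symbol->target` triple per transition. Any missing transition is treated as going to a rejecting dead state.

start=q0; accept=q0; q0-a->q0; q0-b->q1; q1-a->q1; q1-b->q2; q2-a->q2; q2-b->q3; q3-a->q3; q3-b->q0

The only thing that matters is how many `b`s have appeared, reduced mod 4. Use one state per residue: q0 for 0, …, q3 for 3. Reading `b` moves to the next residue; anything else stays put. q0 is accepting.
        a   b  
>* q0   q0  q1 
   q1   q1  q2 
   q2   q2  q3 
   q3   q3  q0 
(> = start, * = accepting)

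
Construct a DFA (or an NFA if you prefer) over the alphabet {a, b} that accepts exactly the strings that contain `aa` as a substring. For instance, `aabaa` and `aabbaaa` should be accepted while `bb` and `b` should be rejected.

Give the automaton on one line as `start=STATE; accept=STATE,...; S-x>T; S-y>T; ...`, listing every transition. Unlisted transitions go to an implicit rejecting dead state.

start=q0; accept=q2; q0-a>q1; q0-b>q0; q1-a>q2; q1-b>q0; q2-a>q2; q2-b>q2

States q0..q1 record the length of the longest prefix of `aa` that matches the current input suffix. Reaching q2 means `aa` has been seen, and we stay there forever. Accept from q2.
A 3-state machine:
        a   b  
>  q0   q1  q0 
   q1   q2  q0 
 * q2   q2  q2 
(> = start, * = accepting)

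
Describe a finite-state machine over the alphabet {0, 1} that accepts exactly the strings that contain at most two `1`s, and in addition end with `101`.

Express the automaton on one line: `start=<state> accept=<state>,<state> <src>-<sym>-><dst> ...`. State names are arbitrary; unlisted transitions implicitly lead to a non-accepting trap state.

start=S0 accept=S4 S0-0->S0 S0-1->S1 S1-0->S2 S1-1->S3 S2-0->S3 S2-1->S4 S3-0->S3 S3-1->S3 S4-0->S3 S4-1->S3

Build one automaton per condition and run them in lockstep. The first has 4 states tracking the count of `1`s, saturating at 3; the second has 4 states tracking how much of the suffix `101` has currently been matched. A product state is a pair (one from each), accepting exactly when both do. After merging equivalent states the machine shrinks.
        0   1  
>  S0   S0  S1 
   S1   S2  S3 
   S2   S3  S4 
   S3   S3  S3 
 * S4   S3  S3 
(> = start, * = accepting)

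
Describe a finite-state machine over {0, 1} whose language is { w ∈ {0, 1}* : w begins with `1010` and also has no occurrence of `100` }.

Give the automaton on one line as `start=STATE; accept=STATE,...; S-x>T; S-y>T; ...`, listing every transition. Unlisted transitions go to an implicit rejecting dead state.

start=S0; accept=S5,S6; S0-0>S1; S0-1>S2; S1-0>S1; S1-1>S1; S2-0>S3; S2-1>S1; S3-0>S1; S3-1>S4; S4-0>S5; S4-1>S1; S5-0>S1; S5-1>S6; S6-0>S5; S6-1>S6

Handle the two conditions separately and then intersect. One (6 states) tracks whether the input so far still matches the prefix `1010`; the other (4 states) tracks partial matches of the forbidden pattern `100`. Each combined state is a pair, one component from each; accept when both components accept. After merging equivalent states the machine shrinks.
A 7-state machine:
        0   1  
>  S0   S1  S2 
   S1   S1  S1 
   S2   S3  S1 
   S3   S1  S4 
   S4   S5  S1 
 * S5   S1  S6 
 * S6   S5  S6 
(> = start, * = accepting)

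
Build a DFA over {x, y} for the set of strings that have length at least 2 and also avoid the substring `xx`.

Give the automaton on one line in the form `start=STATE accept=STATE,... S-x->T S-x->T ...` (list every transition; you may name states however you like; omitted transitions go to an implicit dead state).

start=s0 accept=s4,s5 s0-x->s1 s0-y->s2 s1-x->s3 s1-y->s4 s2-x->s5 s2-y->s4 s3-x->s3 s3-y->s3 s4-x->s5 s4-y->s4 s5-x->s3 s5-y->s4

Run two small machines in parallel and take their product. One (4 states) tracks the input length, saturating at 3; the other (3 states) tracks partial matches of the forbidden pattern `xx`. Each combined state is a pair, one component from each; accept when both components accept. Minimizing collapses redundant product states.
6 states suffice.
        x   y  
>  s0   s1  s2 
   s1   s3  s4 
   s2   s5  s4 
   s3   s3  s3 
 * s4   s5  s4 
 * s5   s3  s4 
(> = start, * = accepting)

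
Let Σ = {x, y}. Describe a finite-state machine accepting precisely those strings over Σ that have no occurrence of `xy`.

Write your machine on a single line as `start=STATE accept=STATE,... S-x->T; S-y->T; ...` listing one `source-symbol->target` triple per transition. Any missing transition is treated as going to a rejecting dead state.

Track partial matches of the forbidden pattern `xy`. State q2 is a dead state reached once `xy` has occurred; every other state accepts. q0 means no part of `xy` is currently matched.
3 states suffice.
        x   y  
>* q0   q1  q0 
 * q1   q1  q2 
   q2   q2  q2 
(> = start, * = accepting)

start=q0; accept=q0,q1; q0-x->q1; q0-y->q0; q1-x->q1; q1-y->q2; q2-x->q2; q2-y->q2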